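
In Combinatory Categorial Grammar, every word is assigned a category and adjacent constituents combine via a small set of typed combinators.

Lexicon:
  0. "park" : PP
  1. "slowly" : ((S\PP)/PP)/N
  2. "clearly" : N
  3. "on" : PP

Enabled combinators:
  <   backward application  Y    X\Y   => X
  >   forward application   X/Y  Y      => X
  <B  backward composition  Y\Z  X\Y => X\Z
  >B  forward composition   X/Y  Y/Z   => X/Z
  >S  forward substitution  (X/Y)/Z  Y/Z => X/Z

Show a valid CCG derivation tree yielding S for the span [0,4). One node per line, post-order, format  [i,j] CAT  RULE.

[0,1] PP  lex  "park"
[1,2] ((S\PP)/PP)/N  lex  "slowly"
[2,3] N  lex  "clearly"
[1,3] (S\PP)/PP  >  k=2
[3,4] PP  lex  "on"
[1,4] S\PP  >  k=3
[0,4] S  <  k=1

[0,4] S   <
  [0,1] "park" : PP
  [1,4] S\PP   >
    [1,3] (S\PP)/PP   >
      [1,2] "slowly" : ((S\PP)/PP)/N
      [2,3] "clearly" : N
    [3,4] "on" : PP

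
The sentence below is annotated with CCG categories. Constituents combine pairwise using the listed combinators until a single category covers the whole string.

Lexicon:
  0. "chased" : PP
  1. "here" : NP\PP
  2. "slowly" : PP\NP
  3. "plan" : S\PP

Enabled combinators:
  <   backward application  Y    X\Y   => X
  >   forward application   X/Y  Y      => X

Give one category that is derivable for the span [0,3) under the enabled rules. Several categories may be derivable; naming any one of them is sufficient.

PP

[0,4] S   <
  [0,3] PP   <
    [0,2] NP   <
      [0,1] "chased" : PP
      [1,2] "here" : NP\PP
    [2,3] "slowly" : PP\NP
  [3,4] "plan" : S\PP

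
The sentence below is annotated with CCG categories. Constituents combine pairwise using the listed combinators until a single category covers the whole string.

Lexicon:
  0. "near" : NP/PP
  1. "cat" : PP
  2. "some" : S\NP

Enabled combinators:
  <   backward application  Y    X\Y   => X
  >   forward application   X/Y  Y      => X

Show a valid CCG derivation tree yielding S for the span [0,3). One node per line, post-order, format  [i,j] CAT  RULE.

[0,3] S   <
  [0,2] NP   >
    [0,1] "near" : NP/PP
    [1,2] "cat" : PP
  [2,3] "some" : S\NP

[0,1] NP/PP  lex  "near"
[1,2] PP  lex  "cat"
[0,2] NP  >  k=1
[2,3] S\NP  lex  "some"
[0,3] S  <  k=2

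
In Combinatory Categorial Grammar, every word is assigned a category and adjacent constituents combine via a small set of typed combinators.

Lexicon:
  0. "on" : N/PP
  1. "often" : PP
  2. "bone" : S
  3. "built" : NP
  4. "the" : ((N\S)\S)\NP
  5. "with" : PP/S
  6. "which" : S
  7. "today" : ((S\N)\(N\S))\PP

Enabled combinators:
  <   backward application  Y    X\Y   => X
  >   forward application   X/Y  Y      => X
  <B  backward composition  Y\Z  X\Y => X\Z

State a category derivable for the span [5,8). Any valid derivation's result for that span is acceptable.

(S\N)\(N\S)

[0,8] S   <
  [0,2] N   >
    [0,1] "on" : N/PP
    [1,2] "often" : PP
  [2,8] S\N   <
    [2,5] N\S   <
      [2,3] "bone" : S
      [3,5] (N\S)\S   <
        [3,4] "built" : NP
        [4,5] "the" : ((N\S)\S)\NP
    [5,8] (S\N)\(N\S)   <
      [5,7] PP   >
        [5,6] "with" : PP/S
        [6,7] "which" : S
      [7,8] "today" : ((S\N)\(N\S))\PP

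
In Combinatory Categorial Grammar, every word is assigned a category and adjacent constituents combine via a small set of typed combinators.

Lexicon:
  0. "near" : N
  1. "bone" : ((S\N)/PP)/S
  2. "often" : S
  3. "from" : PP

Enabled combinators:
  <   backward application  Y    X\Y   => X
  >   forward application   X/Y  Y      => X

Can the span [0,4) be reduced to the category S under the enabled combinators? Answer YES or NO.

[0,4] S   <
  [0,1] "near" : N
  [1,4] S\N   >
    [1,3] (S\N)/PP   >
      [1,2] "bone" : ((S\N)/PP)/S
      [2,3] "often" : S
    [3,4] "from" : PP

YES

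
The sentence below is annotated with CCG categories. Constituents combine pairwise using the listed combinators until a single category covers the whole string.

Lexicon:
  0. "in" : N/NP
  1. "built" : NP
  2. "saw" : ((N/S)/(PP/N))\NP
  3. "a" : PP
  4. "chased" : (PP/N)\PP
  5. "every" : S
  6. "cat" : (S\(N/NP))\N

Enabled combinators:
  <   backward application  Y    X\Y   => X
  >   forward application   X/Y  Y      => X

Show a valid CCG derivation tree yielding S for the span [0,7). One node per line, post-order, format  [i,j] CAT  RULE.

[0,7] S   <
  [0,1] "in" : N/NP
  [1,7] S\(N/NP)   <
    [1,6] N   >
      [1,5] N/S   >
        [1,3] (N/S)/(PP/N)   <
          [1,2] "built" : NP
          [2,3] "saw" : ((N/S)/(PP/N))\NP
        [3,5] PP/N   <
          [3,4] "a" : PP
          [4,5] "chased" : (PP/N)\PP
      [5,6] "every" : S
    [6,7] "cat" : (S\(N/NP))\N

[0,1] N/NP  lex  "in"
[1,2] NP  lex  "built"
[2,3] ((N/S)/(PP/N))\NP  lex  "saw"
[1,3] (N/S)/(PP/N)  <  k=2
[3,4] PP  lex  "a"
[4,5] (PP/N)\PP  lex  "chased"
[3,5] PP/N  <  k=4
[1,5] N/S  >  k=3
[5,6] S  lex  "every"
[1,6] N  >  k=5
[6,7] (S\(N/NP))\N  lex  "cat"
[1,7] S\(N/NP)  <  k=6
[0,7] S  <  k=1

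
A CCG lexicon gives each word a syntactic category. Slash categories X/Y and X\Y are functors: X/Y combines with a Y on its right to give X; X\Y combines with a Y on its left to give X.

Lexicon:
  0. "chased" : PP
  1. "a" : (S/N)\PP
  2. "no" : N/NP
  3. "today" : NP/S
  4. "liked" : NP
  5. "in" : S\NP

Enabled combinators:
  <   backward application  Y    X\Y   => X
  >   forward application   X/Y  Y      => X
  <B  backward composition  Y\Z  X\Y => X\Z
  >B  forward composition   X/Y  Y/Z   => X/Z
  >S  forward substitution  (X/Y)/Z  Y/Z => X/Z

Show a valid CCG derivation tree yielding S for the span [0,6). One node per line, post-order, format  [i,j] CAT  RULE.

[0,1] PP  lex  "chased"
[1,2] (S/N)\PP  lex  "a"
[0,2] S/N  <  k=1
[2,3] N/NP  lex  "no"
[3,4] NP/S  lex  "today"
[2,4] N/S  >B  k=3
[4,5] NP  lex  "liked"
[5,6] S\NP  lex  "in"
[4,6] S  <  k=5
[2,6] N  >  k=4
[0,6] S  >  k=2

[0,6] S   >
  [0,2] S/N   <
    [0,1] "chased" : PP
    [1,2] "a" : (S/N)\PP
  [2,6] N   >
    [2,4] N/S   >B
      [2,3] "no" : N/NP
      [3,4] "today" : NP/S
    [4,6] S   <
      [4,5] "liked" : NP
      [5,6] "in" : S\NP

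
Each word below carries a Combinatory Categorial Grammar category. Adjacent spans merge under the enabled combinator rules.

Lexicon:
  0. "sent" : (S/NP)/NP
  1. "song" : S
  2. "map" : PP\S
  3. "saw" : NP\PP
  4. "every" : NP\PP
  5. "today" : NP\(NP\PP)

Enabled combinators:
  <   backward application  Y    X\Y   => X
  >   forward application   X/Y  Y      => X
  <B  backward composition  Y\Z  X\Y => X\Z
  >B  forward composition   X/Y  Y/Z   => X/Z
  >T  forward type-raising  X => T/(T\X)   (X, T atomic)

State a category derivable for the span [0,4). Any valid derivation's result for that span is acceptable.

[0,6] S   >
  [0,4] S/NP   >
    [0,1] "sent" : (S/NP)/NP
    [1,4] NP   <
      [1,3] PP   >
        [1,2] PP/(PP\S)   >T
          [1,2] "song" : S
        [2,3] "map" : PP\S
      [3,4] "saw" : NP\PP
  [4,6] NP   <
    [4,5] "every" : NP\PP
    [5,6] "today" : NP\(NP\PP)

S/NP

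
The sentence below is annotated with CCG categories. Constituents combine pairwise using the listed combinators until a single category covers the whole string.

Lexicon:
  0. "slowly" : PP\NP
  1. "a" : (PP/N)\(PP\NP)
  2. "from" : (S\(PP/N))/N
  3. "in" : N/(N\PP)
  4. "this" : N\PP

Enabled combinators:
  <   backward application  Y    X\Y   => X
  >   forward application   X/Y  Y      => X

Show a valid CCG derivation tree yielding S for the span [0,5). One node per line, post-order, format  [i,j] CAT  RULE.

[0,1] PP\NP  lex  "slowly"
[1,2] (PP/N)\(PP\NP)  lex  "a"
[0,2] PP/N  <  k=1
[2,3] (S\(PP/N))/N  lex  "from"
[3,4] N/(N\PP)  lex  "in"
[4,5] N\PP  lex  "this"
[3,5] N  >  k=4
[2,5] S\(PP/N)  >  k=3
[0,5] S  <  k=2

[0,5] S   <
  [0,2] PP/N   <
    [0,1] "slowly" : PP\NP
    [1,2] "a" : (PP/N)\(PP\NP)
  [2,5] S\(PP/N)   >
    [2,3] "from" : (S\(PP/N))/N
    [3,5] N   >
      [3,4] "in" : N/(N\PP)
      [4,5] "this" : N\PP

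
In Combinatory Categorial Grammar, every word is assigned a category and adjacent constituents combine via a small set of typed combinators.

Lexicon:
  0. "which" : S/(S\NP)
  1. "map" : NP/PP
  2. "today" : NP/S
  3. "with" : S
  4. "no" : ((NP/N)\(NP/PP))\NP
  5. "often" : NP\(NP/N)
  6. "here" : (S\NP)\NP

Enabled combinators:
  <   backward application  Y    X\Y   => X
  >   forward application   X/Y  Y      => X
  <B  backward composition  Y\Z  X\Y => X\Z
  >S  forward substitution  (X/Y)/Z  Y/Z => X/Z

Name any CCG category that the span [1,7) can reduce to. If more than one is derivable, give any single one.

[0,7] S   >
  [0,1] "which" : S/(S\NP)
  [1,7] S\NP   <
    [1,6] NP   <
      [1,5] NP/N   <
        [1,2] "map" : NP/PP
        [2,5] (NP/N)\(NP/PP)   <
          [2,4] NP   >
            [2,3] "today" : NP/S
            [3,4] "with" : S
          [4,5] "no" : ((NP/N)\(NP/PP))\NP
      [5,6] "often" : NP\(NP/N)
    [6,7] "here" : (S\NP)\NP

S\NP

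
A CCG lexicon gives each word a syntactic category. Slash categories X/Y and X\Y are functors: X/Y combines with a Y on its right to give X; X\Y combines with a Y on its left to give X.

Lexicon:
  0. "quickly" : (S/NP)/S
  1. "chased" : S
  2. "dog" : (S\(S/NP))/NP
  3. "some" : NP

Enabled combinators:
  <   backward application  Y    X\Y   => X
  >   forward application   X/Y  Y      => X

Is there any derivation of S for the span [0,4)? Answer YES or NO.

YES

[0,4] S   <
  [0,2] S/NP   >
    [0,1] "quickly" : (S/NP)/S
    [1,2] "chased" : S
  [2,4] S\(S/NP)   >
    [2,3] "dog" : (S\(S/NP))/NP
    [3,4] "some" : NP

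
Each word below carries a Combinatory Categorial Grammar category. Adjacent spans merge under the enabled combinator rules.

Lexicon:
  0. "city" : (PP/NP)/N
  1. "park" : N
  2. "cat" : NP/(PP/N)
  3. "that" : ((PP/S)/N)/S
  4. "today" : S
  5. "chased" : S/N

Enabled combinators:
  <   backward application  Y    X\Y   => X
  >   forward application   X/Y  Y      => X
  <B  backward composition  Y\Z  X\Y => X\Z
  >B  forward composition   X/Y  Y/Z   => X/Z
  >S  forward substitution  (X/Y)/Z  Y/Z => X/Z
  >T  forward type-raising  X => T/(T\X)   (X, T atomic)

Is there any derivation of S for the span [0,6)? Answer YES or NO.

NO

(PP/NP)/N N NP/(PP/N) ((PP/S)/N)/S S S/N
CKY chart[0,6] = {N/(N\PP), NP/(NP\PP), PP, PP/(NP\NP), PP/(PP\PP), S/(S\PP)}; S ∉ chart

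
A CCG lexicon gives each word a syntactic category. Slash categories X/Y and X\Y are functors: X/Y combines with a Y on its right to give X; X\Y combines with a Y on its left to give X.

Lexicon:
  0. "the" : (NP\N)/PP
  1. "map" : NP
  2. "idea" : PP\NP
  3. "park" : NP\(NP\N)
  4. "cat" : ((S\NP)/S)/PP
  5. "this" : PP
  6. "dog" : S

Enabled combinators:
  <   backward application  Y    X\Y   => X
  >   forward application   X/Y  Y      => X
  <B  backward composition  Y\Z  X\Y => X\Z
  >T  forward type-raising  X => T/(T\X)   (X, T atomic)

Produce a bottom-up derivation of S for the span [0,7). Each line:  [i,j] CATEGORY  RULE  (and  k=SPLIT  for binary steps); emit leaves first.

[0,7] S   <
  [0,4] NP   <
    [0,3] NP\N   >
      [0,1] "the" : (NP\N)/PP
      [1,3] PP   <
        [1,2] "map" : NP
        [2,3] "idea" : PP\NP
    [3,4] "park" : NP\(NP\N)
  [4,7] S\NP   >
    [4,6] (S\NP)/S   >
      [4,5] "cat" : ((S\NP)/S)/PP
      [5,6] "this" : PP
    [6,7] "dog" : S

[0,1] (NP\N)/PP  lex  "the"
[1,2] NP  lex  "map"
[2,3] PP\NP  lex  "idea"
[1,3] PP  <  k=2
[0,3] NP\N  >  k=1
[3,4] NP\(NP\N)  lex  "park"
[0,4] NP  <  k=3
[4,5] ((S\NP)/S)/PP  lex  "cat"
[5,6] PP  lex  "this"
[4,6] (S\NP)/S  >  k=5
[6,7] S  lex  "dog"
[4,7] S\NP  >  k=6
[0,7] S  <  k=4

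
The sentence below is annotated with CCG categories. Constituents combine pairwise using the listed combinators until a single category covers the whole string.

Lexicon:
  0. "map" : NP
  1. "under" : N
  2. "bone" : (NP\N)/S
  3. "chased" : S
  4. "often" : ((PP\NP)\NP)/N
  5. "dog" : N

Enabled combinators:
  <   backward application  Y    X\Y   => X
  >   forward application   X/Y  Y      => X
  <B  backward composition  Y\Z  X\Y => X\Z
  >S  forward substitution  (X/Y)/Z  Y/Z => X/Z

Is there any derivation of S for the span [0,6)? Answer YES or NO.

NP N (NP\N)/S S ((PP\NP)\NP)/N N
CKY chart[0,6] = {PP}; S ∉ chart

NO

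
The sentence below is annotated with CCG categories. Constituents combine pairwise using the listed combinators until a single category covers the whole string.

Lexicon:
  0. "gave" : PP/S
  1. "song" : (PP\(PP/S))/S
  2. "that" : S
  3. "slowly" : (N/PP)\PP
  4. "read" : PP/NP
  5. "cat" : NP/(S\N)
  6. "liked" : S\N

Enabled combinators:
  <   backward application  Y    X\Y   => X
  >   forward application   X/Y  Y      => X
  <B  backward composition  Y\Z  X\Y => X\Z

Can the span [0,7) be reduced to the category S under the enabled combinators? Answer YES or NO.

PP/S (PP\(PP/S))/S S (N/PP)\PP PP/NP NP/(S\N) S\N
CKY chart[0,7] = {N}; S ∉ chart

NO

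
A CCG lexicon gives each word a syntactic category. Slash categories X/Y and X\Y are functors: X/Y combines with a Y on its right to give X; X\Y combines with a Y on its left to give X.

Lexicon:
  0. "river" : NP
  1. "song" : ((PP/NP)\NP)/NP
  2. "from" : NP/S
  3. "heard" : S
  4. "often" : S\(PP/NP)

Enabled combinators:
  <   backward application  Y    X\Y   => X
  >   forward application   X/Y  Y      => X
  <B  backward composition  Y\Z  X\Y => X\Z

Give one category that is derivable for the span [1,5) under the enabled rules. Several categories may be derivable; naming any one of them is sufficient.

[0,5] S   <
  [0,1] "river" : NP
  [1,5] S\NP   <B
    [1,4] (PP/NP)\NP   >
      [1,2] "song" : ((PP/NP)\NP)/NP
      [2,4] NP   >
        [2,3] "from" : NP/S
        [3,4] "heard" : S
    [4,5] "often" : S\(PP/NP)

S\NP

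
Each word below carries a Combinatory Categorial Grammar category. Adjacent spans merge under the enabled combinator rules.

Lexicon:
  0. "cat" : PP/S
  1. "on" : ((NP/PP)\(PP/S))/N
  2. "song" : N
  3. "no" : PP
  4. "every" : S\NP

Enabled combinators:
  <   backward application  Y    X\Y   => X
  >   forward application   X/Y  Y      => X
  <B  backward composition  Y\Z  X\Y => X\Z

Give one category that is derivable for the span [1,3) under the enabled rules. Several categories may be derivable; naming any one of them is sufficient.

(NP/PP)\(PP/S)

[0,5] S   <
  [0,4] NP   >
    [0,3] NP/PP   <
      [0,1] "cat" : PP/S
      [1,3] (NP/PP)\(PP/S)   >
        [1,2] "on" : ((NP/PP)\(PP/S))/N
        [2,3] "song" : N
    [3,4] "no" : PP
  [4,5] "every" : S\NP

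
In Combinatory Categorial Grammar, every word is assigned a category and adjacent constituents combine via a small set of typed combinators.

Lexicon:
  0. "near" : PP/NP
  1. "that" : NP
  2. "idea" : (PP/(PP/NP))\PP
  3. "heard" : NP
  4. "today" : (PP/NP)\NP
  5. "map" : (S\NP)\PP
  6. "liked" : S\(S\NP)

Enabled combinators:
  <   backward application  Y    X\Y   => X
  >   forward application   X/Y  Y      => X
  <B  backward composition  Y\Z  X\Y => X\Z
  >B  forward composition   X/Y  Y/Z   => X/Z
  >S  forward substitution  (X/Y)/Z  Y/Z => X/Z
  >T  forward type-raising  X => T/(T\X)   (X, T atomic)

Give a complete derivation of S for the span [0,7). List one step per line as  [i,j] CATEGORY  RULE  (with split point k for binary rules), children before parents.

[0,1] PP/NP  lex  "near"
[1,2] NP  lex  "that"
[0,2] PP  >  k=1
[2,3] (PP/(PP/NP))\PP  lex  "idea"
[0,3] PP/(PP/NP)  <  k=2
[3,4] NP  lex  "heard"
[4,5] (PP/NP)\NP  lex  "today"
[3,5] PP/NP  <  k=4
[0,5] PP  >  k=3
[5,6] (S\NP)\PP  lex  "map"
[0,6] S\NP  <  k=5
[6,7] S\(S\NP)  lex  "liked"
[0,7] S  <  k=6

[0,7] S   <
  [0,6] S\NP   <
    [0,5] PP   >
      [0,3] PP/(PP/NP)   <
        [0,2] PP   >
          [0,1] "near" : PP/NP
          [1,2] "that" : NP
        [2,3] "idea" : (PP/(PP/NP))\PP
      [3,5] PP/NP   <
        [3,4] "heard" : NP
        [4,5] "today" : (PP/NP)\NP
    [5,6] "map" : (S\NP)\PP
  [6,7] "liked" : S\(S\NP)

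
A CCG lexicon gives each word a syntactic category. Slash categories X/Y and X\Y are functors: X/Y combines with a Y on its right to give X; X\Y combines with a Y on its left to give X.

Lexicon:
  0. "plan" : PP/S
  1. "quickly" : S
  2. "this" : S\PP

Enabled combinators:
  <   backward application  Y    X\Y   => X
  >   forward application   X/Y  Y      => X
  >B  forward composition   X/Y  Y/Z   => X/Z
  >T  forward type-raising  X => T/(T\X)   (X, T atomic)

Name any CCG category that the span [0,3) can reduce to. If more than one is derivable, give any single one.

S

[0,3] S   <
  [0,2] PP   >
    [0,1] "plan" : PP/S
    [1,2] "quickly" : S
  [2,3] "this" : S\PP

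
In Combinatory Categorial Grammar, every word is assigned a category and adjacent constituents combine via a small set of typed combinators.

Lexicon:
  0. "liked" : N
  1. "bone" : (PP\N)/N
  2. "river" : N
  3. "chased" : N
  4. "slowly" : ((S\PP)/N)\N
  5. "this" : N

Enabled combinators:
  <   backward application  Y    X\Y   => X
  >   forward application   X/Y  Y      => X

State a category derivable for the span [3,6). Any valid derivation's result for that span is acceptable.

S\PP

[0,6] S   <
  [0,3] PP   <
    [0,1] "liked" : N
    [1,3] PP\N   >
      [1,2] "bone" : (PP\N)/N
      [2,3] "river" : N
  [3,6] S\PP   >
    [3,5] (S\PP)/N   <
      [3,4] "chased" : N
      [4,5] "slowly" : ((S\PP)/N)\N
    [5,6] "this" : N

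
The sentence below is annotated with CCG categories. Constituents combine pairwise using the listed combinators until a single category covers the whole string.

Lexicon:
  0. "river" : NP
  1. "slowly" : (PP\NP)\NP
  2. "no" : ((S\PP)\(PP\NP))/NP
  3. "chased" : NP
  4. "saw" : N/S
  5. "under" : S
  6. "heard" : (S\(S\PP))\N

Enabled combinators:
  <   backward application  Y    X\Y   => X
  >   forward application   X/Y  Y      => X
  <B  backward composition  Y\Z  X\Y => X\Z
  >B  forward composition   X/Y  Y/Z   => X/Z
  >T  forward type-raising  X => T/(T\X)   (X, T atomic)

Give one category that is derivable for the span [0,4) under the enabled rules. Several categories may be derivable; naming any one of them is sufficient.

S\PP

[0,7] S   <
  [0,4] S\PP   <
    [0,2] PP\NP   <
      [0,1] "river" : NP
      [1,2] "slowly" : (PP\NP)\NP
    [2,4] (S\PP)\(PP\NP)   >
      [2,3] "no" : ((S\PP)\(PP\NP))/NP
      [3,4] "chased" : NP
  [4,7] S\(S\PP)   <
    [4,6] N   >
      [4,5] "saw" : N/S
      [5,6] "under" : S
    [6,7] "heard" : (S\(S\PP))\N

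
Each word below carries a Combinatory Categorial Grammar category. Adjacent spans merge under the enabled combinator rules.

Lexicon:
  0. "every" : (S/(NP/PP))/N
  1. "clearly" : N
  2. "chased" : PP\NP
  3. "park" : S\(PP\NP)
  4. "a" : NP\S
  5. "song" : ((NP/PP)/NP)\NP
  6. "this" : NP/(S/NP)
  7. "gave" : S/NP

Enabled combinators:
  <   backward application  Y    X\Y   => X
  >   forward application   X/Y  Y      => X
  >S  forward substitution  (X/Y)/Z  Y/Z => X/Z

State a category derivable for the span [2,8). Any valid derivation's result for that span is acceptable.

[0,8] S   >
  [0,2] S/(NP/PP)   >
    [0,1] "every" : (S/(NP/PP))/N
    [1,2] "clearly" : N
  [2,8] NP/PP   >
    [2,6] (NP/PP)/NP   <
      [2,5] NP   <
        [2,4] S   <
          [2,3] "chased" : PP\NP
          [3,4] "park" : S\(PP\NP)
        [4,5] "a" : NP\S
      [5,6] "song" : ((NP/PP)/NP)\NP
    [6,8] NP   >
      [6,7] "this" : NP/(S/NP)
      [7,8] "gave" : S/NP

NP/PP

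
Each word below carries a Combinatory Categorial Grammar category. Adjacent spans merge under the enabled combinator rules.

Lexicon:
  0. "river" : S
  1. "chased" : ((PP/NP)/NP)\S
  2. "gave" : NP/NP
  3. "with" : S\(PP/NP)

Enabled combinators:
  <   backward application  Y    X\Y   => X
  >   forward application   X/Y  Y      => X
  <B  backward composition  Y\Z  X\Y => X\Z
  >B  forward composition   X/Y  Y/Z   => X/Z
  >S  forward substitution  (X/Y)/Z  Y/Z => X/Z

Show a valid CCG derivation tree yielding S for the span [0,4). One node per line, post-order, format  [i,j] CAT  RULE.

[0,4] S   <
  [0,3] PP/NP   >S
    [0,2] (PP/NP)/NP   <
      [0,1] "river" : S
      [1,2] "chased" : ((PP/NP)/NP)\S
    [2,3] "gave" : NP/NP
  [3,4] "with" : S\(PP/NP)

[0,1] S  lex  "river"
[1,2] ((PP/NP)/NP)\S  lex  "chased"
[0,2] (PP/NP)/NP  <  k=1
[2,3] NP/NP  lex  "gave"
[0,3] PP/NP  >S  k=2
[3,4] S\(PP/NP)  lex  "with"
[0,4] S  <  k=3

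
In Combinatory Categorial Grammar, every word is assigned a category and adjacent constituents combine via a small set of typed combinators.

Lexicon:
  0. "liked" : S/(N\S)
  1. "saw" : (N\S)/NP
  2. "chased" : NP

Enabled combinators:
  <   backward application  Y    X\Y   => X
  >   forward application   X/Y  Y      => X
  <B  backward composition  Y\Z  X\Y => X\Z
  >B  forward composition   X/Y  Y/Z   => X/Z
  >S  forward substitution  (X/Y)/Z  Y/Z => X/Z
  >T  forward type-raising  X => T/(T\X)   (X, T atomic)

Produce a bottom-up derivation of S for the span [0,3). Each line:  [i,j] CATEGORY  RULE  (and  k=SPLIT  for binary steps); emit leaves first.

[0,3] S   >
  [0,2] S/NP   >B
    [0,1] "liked" : S/(N\S)
    [1,2] "saw" : (N\S)/NP
  [2,3] "chased" : NP

[0,1] S/(N\S)  lex  "liked"
[1,2] (N\S)/NP  lex  "saw"
[0,2] S/NP  >B  k=1
[2,3] NP  lex  "chased"
[0,3] S  >  k=2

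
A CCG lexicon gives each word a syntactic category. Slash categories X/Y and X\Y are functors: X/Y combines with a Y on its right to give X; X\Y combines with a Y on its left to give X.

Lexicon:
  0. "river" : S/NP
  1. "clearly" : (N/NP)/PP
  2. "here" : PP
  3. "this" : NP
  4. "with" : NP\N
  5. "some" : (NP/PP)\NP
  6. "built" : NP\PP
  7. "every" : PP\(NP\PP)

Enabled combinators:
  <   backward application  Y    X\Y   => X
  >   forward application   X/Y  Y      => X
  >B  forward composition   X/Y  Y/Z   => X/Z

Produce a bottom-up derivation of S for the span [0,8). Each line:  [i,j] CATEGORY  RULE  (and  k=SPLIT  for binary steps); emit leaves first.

[0,1] S/NP  lex  "river"
[1,2] (N/NP)/PP  lex  "clearly"
[2,3] PP  lex  "here"
[1,3] N/NP  >  k=2
[3,4] NP  lex  "this"
[1,4] N  >  k=3
[4,5] NP\N  lex  "with"
[1,5] NP  <  k=4
[5,6] (NP/PP)\NP  lex  "some"
[1,6] NP/PP  <  k=5
[0,6] S/PP  >B  k=1
[6,7] NP\PP  lex  "built"
[7,8] PP\(NP\PP)  lex  "every"
[6,8] PP  <  k=7
[0,8] S  >  k=6

[0,8] S   >
  [0,6] S/PP   >B
    [0,1] "river" : S/NP
    [1,6] NP/PP   <
      [1,5] NP   <
        [1,4] N   >
          [1,3] N/NP   >
            [1,2] "clearly" : (N/NP)/PP
            [2,3] "here" : PP
          [3,4] "this" : NP
        [4,5] "with" : NP\N
      [5,6] "some" : (NP/PP)\NP
  [6,8] PP   <
    [6,7] "built" : NP\PP
    [7,8] "every" : PP\(NP\PP)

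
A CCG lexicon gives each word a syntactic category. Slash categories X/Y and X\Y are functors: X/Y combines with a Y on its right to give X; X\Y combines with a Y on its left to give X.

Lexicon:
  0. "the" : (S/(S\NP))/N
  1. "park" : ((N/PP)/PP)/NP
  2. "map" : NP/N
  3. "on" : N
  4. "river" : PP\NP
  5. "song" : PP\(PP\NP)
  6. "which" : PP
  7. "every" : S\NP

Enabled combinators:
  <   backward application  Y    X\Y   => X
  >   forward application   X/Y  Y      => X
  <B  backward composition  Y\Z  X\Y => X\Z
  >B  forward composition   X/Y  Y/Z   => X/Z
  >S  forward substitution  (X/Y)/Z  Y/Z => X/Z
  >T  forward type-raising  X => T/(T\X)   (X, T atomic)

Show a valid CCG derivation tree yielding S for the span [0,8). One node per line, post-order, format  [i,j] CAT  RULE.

[0,1] (S/(S\NP))/N  lex  "the"
[1,2] ((N/PP)/PP)/NP  lex  "park"
[2,3] NP/N  lex  "map"
[3,4] N  lex  "on"
[2,4] NP  >  k=3
[1,4] (N/PP)/PP  >  k=2
[4,5] PP\NP  lex  "river"
[5,6] PP\(PP\NP)  lex  "song"
[4,6] PP  <  k=5
[1,6] N/PP  >  k=4
[6,7] PP  lex  "which"
[1,7] N  >  k=6
[0,7] S/(S\NP)  >  k=1
[7,8] S\NP  lex  "every"
[0,8] S  >  k=7

[0,8] S   >
  [0,7] S/(S\NP)   >
    [0,1] "the" : (S/(S\NP))/N
    [1,7] N   >
      [1,6] N/PP   >
        [1,4] (N/PP)/PP   >
          [1,2] "park" : ((N/PP)/PP)/NP
          [2,4] NP   >
            [2,3] "map" : NP/N
            [3,4] "on" : N
        [4,6] PP   <
          [4,5] "river" : PP\NP
          [5,6] "song" : PP\(PP\NP)
      [6,7] "which" : PP
  [7,8] "every" : S\NP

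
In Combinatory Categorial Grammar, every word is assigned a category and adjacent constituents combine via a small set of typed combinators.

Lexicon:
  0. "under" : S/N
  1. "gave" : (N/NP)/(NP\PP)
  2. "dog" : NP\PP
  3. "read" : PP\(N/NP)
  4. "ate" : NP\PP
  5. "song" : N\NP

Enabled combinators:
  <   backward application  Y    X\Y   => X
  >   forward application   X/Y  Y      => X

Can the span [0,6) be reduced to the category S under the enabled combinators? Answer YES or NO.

YES

[0,6] S   >
  [0,1] "under" : S/N
  [1,6] N   <
    [1,5] NP   <
      [1,4] PP   <
        [1,3] N/NP   >
          [1,2] "gave" : (N/NP)/(NP\PP)
          [2,3] "dog" : NP\PP
        [3,4] "read" : PP\(N/NP)
      [4,5] "ate" : NP\PP
    [5,6] "song" : N\NP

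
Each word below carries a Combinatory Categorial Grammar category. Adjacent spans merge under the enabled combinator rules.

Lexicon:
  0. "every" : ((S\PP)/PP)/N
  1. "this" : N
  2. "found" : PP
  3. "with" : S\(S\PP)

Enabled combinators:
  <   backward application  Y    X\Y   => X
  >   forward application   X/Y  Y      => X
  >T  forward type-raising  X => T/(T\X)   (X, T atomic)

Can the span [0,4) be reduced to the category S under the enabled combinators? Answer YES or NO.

[0,4] S   <
  [0,3] S\PP   >
    [0,2] (S\PP)/PP   >
      [0,1] "every" : ((S\PP)/PP)/N
      [1,2] "this" : N
    [2,3] "found" : PP
  [3,4] "with" : S\(S\PP)

YES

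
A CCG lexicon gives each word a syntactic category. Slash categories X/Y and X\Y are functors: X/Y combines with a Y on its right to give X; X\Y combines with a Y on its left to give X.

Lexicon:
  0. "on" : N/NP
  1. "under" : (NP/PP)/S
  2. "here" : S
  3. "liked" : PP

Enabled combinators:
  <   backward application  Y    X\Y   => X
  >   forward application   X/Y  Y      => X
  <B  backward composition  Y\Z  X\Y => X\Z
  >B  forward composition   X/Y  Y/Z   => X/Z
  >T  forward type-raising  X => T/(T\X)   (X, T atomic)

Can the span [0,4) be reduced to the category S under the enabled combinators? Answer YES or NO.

NO

N/NP (NP/PP)/S S PP
CKY chart[0,4] = {N, N/(NP\NP), N/(N\N), N/(PP\PP), NP/(NP\N), PP/(PP\N), S/(S\N)}; S ∉ chart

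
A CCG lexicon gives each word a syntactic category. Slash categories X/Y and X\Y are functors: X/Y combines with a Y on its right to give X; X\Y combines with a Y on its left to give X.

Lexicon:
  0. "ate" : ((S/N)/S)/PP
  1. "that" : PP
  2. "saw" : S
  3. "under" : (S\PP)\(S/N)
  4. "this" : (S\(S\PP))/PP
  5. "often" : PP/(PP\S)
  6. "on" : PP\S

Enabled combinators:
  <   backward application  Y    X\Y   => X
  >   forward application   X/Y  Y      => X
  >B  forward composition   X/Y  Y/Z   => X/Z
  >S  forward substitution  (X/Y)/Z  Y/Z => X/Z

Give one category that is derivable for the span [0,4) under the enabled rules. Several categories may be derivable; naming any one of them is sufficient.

[0,7] S   <
  [0,4] S\PP   <
    [0,3] S/N   >
      [0,2] (S/N)/S   >
        [0,1] "ate" : ((S/N)/S)/PP
        [1,2] "that" : PP
      [2,3] "saw" : S
    [3,4] "under" : (S\PP)\(S/N)
  [4,7] S\(S\PP)   >
    [4,5] "this" : (S\(S\PP))/PP
    [5,7] PP   >
      [5,6] "often" : PP/(PP\S)
      [6,7] "on" : PP\S

S\PP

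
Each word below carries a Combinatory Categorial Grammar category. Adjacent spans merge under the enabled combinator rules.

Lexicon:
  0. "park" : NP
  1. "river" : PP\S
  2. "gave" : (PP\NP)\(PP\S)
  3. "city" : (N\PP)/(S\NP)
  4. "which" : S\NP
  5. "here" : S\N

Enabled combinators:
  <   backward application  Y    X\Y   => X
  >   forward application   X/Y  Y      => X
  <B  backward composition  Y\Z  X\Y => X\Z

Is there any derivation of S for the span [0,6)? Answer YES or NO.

[0,6] S   <
  [0,3] PP   <
    [0,1] "park" : NP
    [1,3] PP\NP   <
      [1,2] "river" : PP\S
      [2,3] "gave" : (PP\NP)\(PP\S)
  [3,6] S\PP   <B
    [3,5] N\PP   >
      [3,4] "city" : (N\PP)/(S\NP)
      [4,5] "which" : S\NP
    [5,6] "here" : S\N

YES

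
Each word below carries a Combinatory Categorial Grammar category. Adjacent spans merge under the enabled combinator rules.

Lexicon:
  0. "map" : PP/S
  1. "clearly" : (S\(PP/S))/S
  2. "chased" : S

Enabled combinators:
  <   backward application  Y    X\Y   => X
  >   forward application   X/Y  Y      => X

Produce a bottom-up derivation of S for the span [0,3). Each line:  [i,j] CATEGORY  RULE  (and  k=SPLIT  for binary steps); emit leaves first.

[0,3] S   <
  [0,1] "map" : PP/S
  [1,3] S\(PP/S)   >
    [1,2] "clearly" : (S\(PP/S))/S
    [2,3] "chased" : S

[0,1] PP/S  lex  "map"
[1,2] (S\(PP/S))/S  lex  "clearly"
[2,3] S  lex  "chased"
[1,3] S\(PP/S)  >  k=2
[0,3] S  <  k=1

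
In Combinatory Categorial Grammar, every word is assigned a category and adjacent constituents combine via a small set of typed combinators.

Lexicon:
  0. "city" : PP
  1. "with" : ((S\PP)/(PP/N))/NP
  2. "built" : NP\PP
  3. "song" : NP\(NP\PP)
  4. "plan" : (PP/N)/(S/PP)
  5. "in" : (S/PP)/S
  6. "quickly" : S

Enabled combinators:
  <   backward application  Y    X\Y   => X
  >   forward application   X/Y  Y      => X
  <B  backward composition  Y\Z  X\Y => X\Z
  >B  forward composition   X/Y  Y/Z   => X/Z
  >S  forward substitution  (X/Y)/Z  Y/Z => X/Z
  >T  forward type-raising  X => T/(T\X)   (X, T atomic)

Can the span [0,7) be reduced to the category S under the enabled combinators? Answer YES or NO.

YES

[0,7] S   >
  [0,1] S/(S\PP)   >T
    [0,1] "city" : PP
  [1,7] S\PP   >
    [1,4] (S\PP)/(PP/N)   >
      [1,2] "with" : ((S\PP)/(PP/N))/NP
      [2,4] NP   <
        [2,3] "built" : NP\PP
        [3,4] "song" : NP\(NP\PP)
    [4,7] PP/N   >
      [4,5] "plan" : (PP/N)/(S/PP)
      [5,7] S/PP   >
        [5,6] "in" : (S/PP)/S
        [6,7] "quickly" : S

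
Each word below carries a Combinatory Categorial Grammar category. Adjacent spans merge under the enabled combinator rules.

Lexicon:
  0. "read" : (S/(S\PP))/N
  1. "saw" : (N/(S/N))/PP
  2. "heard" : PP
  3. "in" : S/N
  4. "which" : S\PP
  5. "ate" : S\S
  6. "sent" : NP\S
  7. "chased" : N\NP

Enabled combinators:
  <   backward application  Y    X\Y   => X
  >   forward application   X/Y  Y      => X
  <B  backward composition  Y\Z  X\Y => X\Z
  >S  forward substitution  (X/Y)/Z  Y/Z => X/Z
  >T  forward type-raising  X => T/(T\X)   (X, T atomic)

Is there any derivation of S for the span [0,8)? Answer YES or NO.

(S/(S\PP))/N (N/(S/N))/PP PP S/N S\PP S\S NP\S N\NP
CKY chart[0,8] = {N, N/(N\N), NP/(NP\N), PP/(PP\N), S/(S\N)}; S ∉ chart

NO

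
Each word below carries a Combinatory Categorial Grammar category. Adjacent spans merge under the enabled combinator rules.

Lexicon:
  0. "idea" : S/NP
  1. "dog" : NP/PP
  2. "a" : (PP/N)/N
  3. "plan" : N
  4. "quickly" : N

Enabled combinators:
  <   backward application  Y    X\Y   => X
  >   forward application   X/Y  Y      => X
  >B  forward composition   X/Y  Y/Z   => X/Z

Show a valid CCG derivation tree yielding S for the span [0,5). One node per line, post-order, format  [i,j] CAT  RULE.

[0,1] S/NP  lex  "idea"
[1,2] NP/PP  lex  "dog"
[2,3] (PP/N)/N  lex  "a"
[3,4] N  lex  "plan"
[2,4] PP/N  >  k=3
[4,5] N  lex  "quickly"
[2,5] PP  >  k=4
[1,5] NP  >  k=2
[0,5] S  >  k=1

[0,5] S   >
  [0,1] "idea" : S/NP
  [1,5] NP   >
    [1,2] "dog" : NP/PP
    [2,5] PP   >
      [2,4] PP/N   >
        [2,3] "a" : (PP/N)/N
        [3,4] "plan" : N
      [4,5] "quickly" : N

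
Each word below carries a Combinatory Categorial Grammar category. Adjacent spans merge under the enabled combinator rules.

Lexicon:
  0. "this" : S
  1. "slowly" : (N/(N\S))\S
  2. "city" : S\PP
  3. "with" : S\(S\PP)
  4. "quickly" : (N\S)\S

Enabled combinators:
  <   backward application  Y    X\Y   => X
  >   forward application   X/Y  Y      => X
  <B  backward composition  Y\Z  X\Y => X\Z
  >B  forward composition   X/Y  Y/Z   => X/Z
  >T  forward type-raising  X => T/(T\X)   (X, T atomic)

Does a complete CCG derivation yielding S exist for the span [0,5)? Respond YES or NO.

S (N/(N\S))\S S\PP S\(S\PP) (N\S)\S
CKY chart[0,5] = {N, N/(N\N), NP/(NP\N), PP/(PP\N), S/(S\N)}; S ∉ chart

NO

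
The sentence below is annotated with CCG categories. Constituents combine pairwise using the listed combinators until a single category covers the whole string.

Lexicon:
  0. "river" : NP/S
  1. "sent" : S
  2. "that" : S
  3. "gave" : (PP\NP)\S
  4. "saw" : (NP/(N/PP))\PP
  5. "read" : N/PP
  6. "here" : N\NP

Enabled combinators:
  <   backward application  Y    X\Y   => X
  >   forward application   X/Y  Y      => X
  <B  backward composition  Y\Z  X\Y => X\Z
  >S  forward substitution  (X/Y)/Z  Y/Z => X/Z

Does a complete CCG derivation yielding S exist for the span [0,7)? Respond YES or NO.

NP/S S S (PP\NP)\S (NP/(N/PP))\PP N/PP N\NP
CKY chart[0,7] = {N}; S ∉ chart

NO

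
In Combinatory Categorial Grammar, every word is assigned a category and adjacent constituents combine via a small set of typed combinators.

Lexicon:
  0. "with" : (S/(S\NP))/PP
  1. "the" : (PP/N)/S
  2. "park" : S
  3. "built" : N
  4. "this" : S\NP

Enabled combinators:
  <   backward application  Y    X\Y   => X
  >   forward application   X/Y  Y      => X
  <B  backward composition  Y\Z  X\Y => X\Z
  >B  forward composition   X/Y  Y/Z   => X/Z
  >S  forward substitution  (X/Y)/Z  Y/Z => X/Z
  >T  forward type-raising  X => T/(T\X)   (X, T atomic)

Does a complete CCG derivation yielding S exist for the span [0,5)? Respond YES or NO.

[0,5] S   >
  [0,4] S/(S\NP)   >
    [0,1] "with" : (S/(S\NP))/PP
    [1,4] PP   >
      [1,3] PP/N   >
        [1,2] "the" : (PP/N)/S
        [2,3] "park" : S
      [3,4] "built" : N
  [4,5] "this" : S\NP

YES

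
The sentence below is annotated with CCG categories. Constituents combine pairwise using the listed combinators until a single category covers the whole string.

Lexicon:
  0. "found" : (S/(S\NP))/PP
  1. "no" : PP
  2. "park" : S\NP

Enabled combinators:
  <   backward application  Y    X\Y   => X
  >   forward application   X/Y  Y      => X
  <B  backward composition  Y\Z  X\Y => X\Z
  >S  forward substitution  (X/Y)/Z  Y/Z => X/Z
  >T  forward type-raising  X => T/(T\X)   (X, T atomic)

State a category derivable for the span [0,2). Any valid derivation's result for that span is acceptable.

[0,3] S   >
  [0,2] S/(S\NP)   >
    [0,1] "found" : (S/(S\NP))/PP
    [1,2] "no" : PP
  [2,3] "park" : S\NP

S/(S\NP)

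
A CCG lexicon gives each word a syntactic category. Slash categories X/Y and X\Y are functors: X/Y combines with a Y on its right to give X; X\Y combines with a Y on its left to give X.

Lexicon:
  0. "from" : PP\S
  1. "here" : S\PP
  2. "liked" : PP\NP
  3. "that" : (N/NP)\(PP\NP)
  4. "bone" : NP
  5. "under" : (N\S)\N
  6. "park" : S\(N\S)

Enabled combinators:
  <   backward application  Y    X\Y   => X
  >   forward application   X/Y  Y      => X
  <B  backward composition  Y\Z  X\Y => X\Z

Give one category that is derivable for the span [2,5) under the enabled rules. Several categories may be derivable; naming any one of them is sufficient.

[0,7] S   <
  [0,6] N\S   <B
    [0,1] "from" : PP\S
    [1,6] N\PP   <B
      [1,2] "here" : S\PP
      [2,6] N\S   <
        [2,5] N   >
          [2,4] N/NP   <
            [2,3] "liked" : PP\NP
            [3,4] "that" : (N/NP)\(PP\NP)
          [4,5] "bone" : NP
        [5,6] "under" : (N\S)\N
  [6,7] "park" : S\(N\S)

N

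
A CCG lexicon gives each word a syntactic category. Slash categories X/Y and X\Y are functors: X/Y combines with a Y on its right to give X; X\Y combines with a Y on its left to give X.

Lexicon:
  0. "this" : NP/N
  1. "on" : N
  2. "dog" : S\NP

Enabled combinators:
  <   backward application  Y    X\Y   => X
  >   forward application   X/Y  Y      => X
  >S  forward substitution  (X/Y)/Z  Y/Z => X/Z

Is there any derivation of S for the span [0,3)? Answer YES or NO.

YES

[0,3] S   <
  [0,2] NP   >
    [0,1] "this" : NP/N
    [1,2] "on" : N
  [2,3] "dog" : S\NP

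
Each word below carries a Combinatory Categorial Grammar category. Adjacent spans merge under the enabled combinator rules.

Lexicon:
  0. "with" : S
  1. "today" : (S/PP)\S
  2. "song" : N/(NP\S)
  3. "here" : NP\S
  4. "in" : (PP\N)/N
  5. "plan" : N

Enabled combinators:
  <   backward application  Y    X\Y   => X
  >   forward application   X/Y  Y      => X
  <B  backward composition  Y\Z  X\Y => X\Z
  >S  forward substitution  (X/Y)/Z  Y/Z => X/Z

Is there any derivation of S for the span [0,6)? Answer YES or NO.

[0,6] S   >
  [0,2] S/PP   <
    [0,1] "with" : S
    [1,2] "today" : (S/PP)\S
  [2,6] PP   <
    [2,4] N   >
      [2,3] "song" : N/(NP\S)
      [3,4] "here" : NP\S
    [4,6] PP\N   >
      [4,5] "in" : (PP\N)/N
      [5,6] "plan" : N

YES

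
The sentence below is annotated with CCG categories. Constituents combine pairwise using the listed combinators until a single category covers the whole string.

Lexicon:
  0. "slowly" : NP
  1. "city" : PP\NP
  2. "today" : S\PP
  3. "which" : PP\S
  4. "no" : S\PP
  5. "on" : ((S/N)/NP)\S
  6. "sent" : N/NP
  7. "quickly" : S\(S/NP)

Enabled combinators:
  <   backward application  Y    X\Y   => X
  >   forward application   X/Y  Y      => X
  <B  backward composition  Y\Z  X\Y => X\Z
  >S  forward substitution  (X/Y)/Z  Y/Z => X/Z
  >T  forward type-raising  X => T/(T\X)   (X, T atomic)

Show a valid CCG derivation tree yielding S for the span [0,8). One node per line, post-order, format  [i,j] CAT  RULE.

[0,8] S   <
  [0,7] S/NP   >S
    [0,6] (S/N)/NP   <
      [0,5] S   <
        [0,1] "slowly" : NP
        [1,5] S\NP   <B
          [1,4] PP\NP   <B
            [1,2] "city" : PP\NP
            [2,4] PP\PP   <B
              [2,3] "today" : S\PP
              [3,4] "which" : PP\S
          [4,5] "no" : S\PP
      [5,6] "on" : ((S/N)/NP)\S
    [6,7] "sent" : N/NP
  [7,8] "quickly" : S\(S/NP)

[0,1] NP  lex  "slowly"
[1,2] PP\NP  lex  "city"
[2,3] S\PP  lex  "today"
[3,4] PP\S  lex  "which"
[2,4] PP\PP  <B  k=3
[1,4] PP\NP  <B  k=2
[4,5] S\PP  lex  "no"
[1,5] S\NP  <B  k=4
[0,5] S  <  k=1
[5,6] ((S/N)/NP)\S  lex  "on"
[0,6] (S/N)/NP  <  k=5
[6,7] N/NP  lex  "sent"
[0,7] S/NP  >S  k=6
[7,8] S\(S/NP)  lex  "quickly"
[0,8] S  <  k=7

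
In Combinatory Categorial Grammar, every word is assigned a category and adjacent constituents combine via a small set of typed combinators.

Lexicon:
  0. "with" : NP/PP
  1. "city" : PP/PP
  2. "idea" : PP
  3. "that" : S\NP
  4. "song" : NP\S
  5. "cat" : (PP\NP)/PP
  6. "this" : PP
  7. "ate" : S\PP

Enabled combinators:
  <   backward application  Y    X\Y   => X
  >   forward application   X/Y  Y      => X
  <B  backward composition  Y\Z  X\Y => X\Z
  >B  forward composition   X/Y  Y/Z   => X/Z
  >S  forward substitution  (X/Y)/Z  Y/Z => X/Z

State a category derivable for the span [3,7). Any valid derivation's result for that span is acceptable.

[0,8] S   <
  [0,7] PP   <
    [0,3] NP   >
      [0,2] NP/PP   >B
        [0,1] "with" : NP/PP
        [1,2] "city" : PP/PP
      [2,3] "idea" : PP
    [3,7] PP\NP   <B
      [3,4] "that" : S\NP
      [4,7] PP\S   <B
        [4,5] "song" : NP\S
        [5,7] PP\NP   >
          [5,6] "cat" : (PP\NP)/PP
          [6,7] "this" : PP
  [7,8] "ate" : S\PP

PP\NP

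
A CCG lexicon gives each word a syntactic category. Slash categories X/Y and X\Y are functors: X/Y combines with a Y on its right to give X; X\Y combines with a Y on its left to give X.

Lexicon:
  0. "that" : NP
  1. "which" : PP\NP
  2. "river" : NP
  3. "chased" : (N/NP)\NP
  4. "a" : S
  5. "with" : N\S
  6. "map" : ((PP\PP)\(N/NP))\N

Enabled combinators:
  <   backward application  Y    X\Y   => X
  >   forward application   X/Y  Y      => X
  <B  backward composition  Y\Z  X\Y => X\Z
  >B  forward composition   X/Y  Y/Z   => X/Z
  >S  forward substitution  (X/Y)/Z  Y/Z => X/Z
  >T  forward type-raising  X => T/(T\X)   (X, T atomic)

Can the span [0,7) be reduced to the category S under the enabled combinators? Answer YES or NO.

NP PP\NP NP (N/NP)\NP S N\S ((PP\PP)\(N/NP))\N
CKY chart[0,7] = {N/(N\PP), NP/(NP\PP), PP, PP/(PP\PP), S/(S\PP)}; S ∉ chart

NO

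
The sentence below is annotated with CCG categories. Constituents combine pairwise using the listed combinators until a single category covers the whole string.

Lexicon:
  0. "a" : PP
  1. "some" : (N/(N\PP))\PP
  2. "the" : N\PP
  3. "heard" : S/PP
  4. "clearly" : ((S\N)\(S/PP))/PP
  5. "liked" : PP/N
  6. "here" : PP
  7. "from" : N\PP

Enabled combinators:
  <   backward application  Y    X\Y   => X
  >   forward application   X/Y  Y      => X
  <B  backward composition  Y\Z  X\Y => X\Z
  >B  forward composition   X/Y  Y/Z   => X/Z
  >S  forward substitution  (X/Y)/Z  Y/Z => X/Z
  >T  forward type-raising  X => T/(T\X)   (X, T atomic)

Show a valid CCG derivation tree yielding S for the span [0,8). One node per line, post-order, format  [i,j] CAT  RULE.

[0,8] S   <
  [0,3] N   >
    [0,2] N/(N\PP)   <
      [0,1] "a" : PP
      [1,2] "some" : (N/(N\PP))\PP
    [2,3] "the" : N\PP
  [3,8] S\N   <
    [3,4] "heard" : S/PP
    [4,8] (S\N)\(S/PP)   >
      [4,5] "clearly" : ((S\N)\(S/PP))/PP
      [5,8] PP   >
        [5,6] "liked" : PP/N
        [6,8] N   >
          [6,7] N/(N\PP)   >T
            [6,7] "here" : PP
          [7,8] "from" : N\PP

[0,1] PP  lex  "a"
[1,2] (N/(N\PP))\PP  lex  "some"
[0,2] N/(N\PP)  <  k=1
[2,3] N\PP  lex  "the"
[0,3] N  >  k=2
[3,4] S/PP  lex  "heard"
[4,5] ((S\N)\(S/PP))/PP  lex  "clearly"
[5,6] PP/N  lex  "liked"
[6,7] PP  lex  "here"
[6,7] N/(N\PP)  >T
[7,8] N\PP  lex  "from"
[6,8] N  >  k=7
[5,8] PP  >  k=6
[4,8] (S\N)\(S/PP)  >  k=5
[3,8] S\N  <  k=4
[0,8] S  <  k=3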